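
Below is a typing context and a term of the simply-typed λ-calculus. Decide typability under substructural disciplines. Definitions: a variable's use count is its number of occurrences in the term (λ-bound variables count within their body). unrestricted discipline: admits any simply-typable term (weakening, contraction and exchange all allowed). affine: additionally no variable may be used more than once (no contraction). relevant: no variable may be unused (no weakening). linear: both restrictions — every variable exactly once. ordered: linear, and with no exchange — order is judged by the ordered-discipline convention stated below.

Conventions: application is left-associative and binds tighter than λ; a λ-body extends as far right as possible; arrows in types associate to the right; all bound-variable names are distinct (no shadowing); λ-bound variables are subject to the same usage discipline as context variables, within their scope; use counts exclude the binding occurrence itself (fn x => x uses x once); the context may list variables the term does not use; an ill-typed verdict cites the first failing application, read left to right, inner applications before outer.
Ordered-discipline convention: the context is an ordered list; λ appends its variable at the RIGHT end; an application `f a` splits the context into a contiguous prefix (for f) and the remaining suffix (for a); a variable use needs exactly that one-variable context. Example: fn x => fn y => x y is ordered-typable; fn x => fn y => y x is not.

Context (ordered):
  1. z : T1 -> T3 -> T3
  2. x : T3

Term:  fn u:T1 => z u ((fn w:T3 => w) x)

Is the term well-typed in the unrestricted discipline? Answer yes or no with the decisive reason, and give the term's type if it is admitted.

yes — simply typable at T1 -> T3; W, C, E all held; term : T1 -> T3
counts: z: 1×, x: 1×, u [bound]: 1×, w [bound]: 1×
use order (left to right): z, u, w, x
typing: well-typed — term : T1 -> T3
per-discipline verdicts: ordered ✗ | linear ✓ | affine ✓ | relevant ✓ | unrestricted ✓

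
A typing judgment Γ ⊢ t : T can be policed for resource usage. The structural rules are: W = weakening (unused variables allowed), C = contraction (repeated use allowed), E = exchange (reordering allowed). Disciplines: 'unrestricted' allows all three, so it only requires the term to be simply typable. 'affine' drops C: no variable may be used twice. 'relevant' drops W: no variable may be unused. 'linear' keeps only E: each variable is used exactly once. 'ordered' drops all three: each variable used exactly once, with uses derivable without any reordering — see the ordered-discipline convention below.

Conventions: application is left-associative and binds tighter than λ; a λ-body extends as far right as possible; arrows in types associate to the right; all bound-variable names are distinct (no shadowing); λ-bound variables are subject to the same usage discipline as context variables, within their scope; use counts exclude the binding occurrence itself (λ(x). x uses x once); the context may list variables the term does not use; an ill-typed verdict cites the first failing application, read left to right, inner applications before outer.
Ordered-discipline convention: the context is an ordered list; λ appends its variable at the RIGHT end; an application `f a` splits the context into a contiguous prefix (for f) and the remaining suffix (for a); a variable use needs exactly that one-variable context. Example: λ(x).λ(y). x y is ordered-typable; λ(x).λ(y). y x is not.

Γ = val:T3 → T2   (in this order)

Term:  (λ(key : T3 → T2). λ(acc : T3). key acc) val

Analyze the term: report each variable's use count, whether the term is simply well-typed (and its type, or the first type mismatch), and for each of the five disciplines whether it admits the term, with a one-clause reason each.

usage: val: 1; key [bound]: 1; acc [bound]: 1
left-to-right use order: key, acc, val
typing: well-typed — term : T3 → T2
ordered: ✓ — val, key, acc: once each, no exchange needed
linear: ✓ — each of val, key, acc used exactly once
affine: ✓ — none of val, key, acc used more than once
relevant: ✓ — none of val, key, acc goes unused
unrestricted: ✓ — type-checks (T3 → T2) and nothing is barred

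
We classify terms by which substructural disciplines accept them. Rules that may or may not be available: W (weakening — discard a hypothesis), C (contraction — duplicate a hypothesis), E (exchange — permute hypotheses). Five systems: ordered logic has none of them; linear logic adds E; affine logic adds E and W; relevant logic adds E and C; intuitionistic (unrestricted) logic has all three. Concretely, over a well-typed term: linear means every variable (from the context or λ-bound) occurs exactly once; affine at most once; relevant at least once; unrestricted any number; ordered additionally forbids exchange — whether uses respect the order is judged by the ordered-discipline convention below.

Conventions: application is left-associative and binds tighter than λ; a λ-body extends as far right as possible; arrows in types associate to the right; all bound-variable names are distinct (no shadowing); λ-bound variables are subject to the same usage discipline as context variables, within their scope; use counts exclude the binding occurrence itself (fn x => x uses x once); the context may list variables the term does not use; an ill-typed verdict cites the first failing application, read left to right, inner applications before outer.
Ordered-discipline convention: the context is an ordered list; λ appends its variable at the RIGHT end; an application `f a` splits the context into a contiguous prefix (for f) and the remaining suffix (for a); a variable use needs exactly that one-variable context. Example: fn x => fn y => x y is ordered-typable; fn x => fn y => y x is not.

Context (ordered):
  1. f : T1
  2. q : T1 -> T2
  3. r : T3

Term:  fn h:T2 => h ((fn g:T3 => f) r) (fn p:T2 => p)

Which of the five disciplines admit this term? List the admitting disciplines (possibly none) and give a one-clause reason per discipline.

admitted in: none
usage: f=1; q=0; r=1; h [bound]=1; g [bound]=0; p [bound]=1
left-to-right use order: h, f, r, p
typing: ill-typed: applying a non-function (T2)
ordered: ✗, the type mismatch rejects it
linear: ✗, not simply typable
affine: ✗, fails simple typing
relevant: ✗, a type mismatch blocks all five
unrestricted: ✗, the type mismatch rejects it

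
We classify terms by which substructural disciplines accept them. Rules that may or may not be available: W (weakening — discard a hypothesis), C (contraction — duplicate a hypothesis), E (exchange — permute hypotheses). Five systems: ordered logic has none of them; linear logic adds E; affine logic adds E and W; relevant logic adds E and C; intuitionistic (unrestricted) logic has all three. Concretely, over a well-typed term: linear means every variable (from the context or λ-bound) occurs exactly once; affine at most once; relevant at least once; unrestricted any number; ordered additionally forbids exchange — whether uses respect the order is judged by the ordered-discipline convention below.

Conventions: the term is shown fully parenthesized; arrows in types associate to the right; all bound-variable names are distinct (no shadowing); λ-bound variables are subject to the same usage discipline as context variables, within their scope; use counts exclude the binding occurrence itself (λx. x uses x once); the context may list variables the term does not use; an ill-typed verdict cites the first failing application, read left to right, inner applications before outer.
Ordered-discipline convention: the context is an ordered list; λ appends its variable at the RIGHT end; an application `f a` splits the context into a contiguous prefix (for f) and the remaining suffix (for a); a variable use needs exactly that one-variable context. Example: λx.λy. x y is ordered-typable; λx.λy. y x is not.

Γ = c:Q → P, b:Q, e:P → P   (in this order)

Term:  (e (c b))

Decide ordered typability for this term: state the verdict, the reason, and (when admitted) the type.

no — no ordered split (uses run e, c, b)
usage: c ×1, b ×1, e ×1
left-to-right use order: e, c, b
typing: ✓ — P
per-discipline verdicts: ordered ✗; linear ✓; affine ✓; relevant ✓; unrestricted ✓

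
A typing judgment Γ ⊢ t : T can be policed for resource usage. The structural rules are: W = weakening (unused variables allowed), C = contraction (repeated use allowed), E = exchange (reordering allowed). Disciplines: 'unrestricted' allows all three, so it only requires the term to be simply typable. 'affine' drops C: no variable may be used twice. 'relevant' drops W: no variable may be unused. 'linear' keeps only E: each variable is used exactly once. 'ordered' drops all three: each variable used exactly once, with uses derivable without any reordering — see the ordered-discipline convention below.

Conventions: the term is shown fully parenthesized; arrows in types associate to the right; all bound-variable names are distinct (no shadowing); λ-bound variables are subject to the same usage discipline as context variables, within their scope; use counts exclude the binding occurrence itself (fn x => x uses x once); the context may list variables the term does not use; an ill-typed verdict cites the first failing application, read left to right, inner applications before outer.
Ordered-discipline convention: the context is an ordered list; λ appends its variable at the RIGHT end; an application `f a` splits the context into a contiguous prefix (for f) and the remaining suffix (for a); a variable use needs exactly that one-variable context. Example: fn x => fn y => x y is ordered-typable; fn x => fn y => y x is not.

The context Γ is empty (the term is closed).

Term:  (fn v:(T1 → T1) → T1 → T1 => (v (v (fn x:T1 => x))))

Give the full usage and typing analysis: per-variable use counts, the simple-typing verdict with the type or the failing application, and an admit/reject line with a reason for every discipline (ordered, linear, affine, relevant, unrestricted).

counts: v [bound]: 2, x [bound]: 1
order of uses: v, v, x
typing: well-typed — term : ((T1 → T1) → T1 → T1) → T1 → T1
ordered: ✗, needs contraction — v ×2
linear: ✗, needs contraction — v ×2
affine: ✗, needs contraction — v ×2
relevant: ✓, every one of v, x appears
unrestricted: ✓, typability at ((T1 → T1) → T1 → T1) → T1 → T1 is all that's needed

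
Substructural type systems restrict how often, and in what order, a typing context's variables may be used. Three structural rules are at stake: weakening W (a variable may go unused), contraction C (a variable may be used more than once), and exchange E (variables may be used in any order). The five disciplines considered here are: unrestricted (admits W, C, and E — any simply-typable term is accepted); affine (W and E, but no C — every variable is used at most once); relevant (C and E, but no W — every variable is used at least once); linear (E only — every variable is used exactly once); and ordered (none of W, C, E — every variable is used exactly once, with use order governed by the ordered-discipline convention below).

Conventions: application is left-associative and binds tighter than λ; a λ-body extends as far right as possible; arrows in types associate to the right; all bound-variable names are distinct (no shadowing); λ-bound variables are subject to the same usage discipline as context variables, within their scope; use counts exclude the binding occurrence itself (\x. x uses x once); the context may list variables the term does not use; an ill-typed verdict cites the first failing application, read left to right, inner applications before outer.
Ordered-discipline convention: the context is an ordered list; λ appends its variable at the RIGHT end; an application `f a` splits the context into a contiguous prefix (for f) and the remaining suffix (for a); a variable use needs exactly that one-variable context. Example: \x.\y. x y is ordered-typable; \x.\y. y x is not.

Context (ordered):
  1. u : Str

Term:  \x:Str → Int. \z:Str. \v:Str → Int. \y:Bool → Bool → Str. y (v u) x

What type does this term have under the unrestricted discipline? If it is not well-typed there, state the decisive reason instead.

not well-typed under unrestricted — a type mismatch blocks all five
counts: u: 1×; x (bound): 1×; z (bound): 0×; v (bound): 1×; y (bound): 1×
left-to-right use order: y, v, u, x
typing: ill-typed: argument of type Int where Bool is required
per-discipline verdicts: ordered ✗, linear ✗, affine ✗, relevant ✗, unrestricted ✗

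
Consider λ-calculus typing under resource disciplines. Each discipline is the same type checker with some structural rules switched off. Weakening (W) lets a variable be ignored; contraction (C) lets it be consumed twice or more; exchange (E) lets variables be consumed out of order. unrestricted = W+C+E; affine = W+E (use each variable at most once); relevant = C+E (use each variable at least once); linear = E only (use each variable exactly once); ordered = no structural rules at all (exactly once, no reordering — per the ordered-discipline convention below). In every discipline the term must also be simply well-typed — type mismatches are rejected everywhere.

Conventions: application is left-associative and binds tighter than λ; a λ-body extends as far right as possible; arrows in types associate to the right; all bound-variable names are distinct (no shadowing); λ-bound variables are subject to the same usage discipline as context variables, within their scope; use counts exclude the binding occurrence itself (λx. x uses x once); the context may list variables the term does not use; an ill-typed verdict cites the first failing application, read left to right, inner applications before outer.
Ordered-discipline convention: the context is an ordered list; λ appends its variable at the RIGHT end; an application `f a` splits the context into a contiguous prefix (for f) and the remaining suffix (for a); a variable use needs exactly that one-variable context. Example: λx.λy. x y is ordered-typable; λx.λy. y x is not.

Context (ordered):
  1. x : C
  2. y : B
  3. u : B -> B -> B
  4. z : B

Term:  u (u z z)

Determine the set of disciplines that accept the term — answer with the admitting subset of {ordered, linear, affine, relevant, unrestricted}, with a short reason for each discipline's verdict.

accepted by: unrestricted
use counts: x: 0×, y: 0×, u: 2×, z: 2×
use order (left to right): u, u, z, z
typing: the term checks, with type B -> B
ordered: ✗ — uses contraction: u ×2, z ×2; x, y never used (weakening)
linear: ✗ — uses contraction: u ×2, z ×2; x, y never used (weakening)
affine: ✗ — uses contraction: u ×2, z ×2
relevant: ✗ — x, y never used (weakening)
unrestricted: ✓ — well-typed at B -> B; no restrictions here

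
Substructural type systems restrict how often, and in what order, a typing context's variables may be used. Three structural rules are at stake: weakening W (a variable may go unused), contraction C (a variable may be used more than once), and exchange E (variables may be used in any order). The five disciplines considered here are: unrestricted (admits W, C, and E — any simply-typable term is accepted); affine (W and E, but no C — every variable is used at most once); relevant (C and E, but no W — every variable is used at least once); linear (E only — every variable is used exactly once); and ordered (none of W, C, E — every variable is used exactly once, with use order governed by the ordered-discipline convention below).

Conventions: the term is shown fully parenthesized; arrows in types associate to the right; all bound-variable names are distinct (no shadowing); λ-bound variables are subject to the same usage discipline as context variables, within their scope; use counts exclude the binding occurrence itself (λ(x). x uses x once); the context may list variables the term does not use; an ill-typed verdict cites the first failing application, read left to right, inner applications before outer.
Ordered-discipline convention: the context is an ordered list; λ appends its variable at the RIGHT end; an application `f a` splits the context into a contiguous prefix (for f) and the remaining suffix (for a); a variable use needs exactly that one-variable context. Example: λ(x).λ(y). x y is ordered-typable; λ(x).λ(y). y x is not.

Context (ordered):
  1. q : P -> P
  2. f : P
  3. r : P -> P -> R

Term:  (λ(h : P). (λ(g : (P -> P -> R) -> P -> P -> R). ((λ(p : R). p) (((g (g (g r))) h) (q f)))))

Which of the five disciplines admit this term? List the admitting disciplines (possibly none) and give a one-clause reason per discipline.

admitted by: relevant, unrestricted
variable uses: q=1; f=1; r=1; h (bound)=1; g (bound)=3; p (bound)=1
order of uses: p, g, g, g, r, h, q, f
typing: well-typed at P -> ((P -> P -> R) -> P -> P -> R) -> R
ordered ✗ (g ×3 used more than once (contraction))
linear ✗ (g ×3 used more than once (contraction))
affine ✗ (g ×3 used more than once (contraction))
relevant ✓ (none of q, f, r, h, g, p goes unused)
unrestricted ✓ (type-checks (P -> ((P -> P -> R) -> P -> P -> R) -> R) and nothing is barred)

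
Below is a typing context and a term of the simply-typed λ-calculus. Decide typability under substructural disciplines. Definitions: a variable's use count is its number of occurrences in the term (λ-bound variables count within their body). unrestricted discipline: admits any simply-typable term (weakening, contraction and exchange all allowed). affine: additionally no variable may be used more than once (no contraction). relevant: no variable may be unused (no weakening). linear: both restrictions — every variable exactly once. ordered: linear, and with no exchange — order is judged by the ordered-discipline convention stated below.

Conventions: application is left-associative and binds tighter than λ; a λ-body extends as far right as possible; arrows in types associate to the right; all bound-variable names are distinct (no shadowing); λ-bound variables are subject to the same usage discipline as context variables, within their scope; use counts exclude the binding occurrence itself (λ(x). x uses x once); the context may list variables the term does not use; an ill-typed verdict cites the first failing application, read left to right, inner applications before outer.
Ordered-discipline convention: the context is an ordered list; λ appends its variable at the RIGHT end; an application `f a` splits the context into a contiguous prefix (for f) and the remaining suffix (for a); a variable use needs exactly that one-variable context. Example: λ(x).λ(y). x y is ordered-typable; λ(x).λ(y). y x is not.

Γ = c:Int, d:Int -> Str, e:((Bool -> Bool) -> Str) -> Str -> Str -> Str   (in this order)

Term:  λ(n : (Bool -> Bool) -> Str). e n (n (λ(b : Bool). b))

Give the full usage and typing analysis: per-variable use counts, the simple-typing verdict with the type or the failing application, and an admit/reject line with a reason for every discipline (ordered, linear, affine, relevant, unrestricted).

counts: c ×0, d ×0, e ×1, n (bound) ×2, b (bound) ×1
order of uses: e, n, n, b
typing: well-typed — term : ((Bool -> Bool) -> Str) -> Str -> Str
ordered ✗ (needs contraction — n ×2; needs weakening: c, d unused)
linear ✗ (needs contraction — n ×2; needs weakening: c, d unused)
affine ✗ (needs contraction — n ×2)
relevant ✗ (needs weakening: c, d unused)
unrestricted ✓ (well-typed at ((Bool -> Bool) -> Str) -> Str -> Str; no restrictions here)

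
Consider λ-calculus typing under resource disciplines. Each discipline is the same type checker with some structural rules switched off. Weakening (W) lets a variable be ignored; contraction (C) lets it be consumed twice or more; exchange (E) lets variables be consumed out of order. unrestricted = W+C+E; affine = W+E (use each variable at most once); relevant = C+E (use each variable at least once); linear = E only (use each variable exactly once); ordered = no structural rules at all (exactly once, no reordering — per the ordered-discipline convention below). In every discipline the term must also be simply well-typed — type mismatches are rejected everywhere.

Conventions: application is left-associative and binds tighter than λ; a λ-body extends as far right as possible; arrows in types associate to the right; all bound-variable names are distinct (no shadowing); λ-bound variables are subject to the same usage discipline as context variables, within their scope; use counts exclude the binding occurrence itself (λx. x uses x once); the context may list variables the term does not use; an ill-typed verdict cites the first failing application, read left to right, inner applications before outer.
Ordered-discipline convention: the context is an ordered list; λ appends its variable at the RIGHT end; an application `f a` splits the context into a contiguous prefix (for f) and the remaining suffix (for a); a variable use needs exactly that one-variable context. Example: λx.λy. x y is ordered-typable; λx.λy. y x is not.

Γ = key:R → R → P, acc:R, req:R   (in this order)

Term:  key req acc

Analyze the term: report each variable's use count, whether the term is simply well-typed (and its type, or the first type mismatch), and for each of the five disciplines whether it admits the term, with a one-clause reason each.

use counts: key: 1; acc: 1; req: 1
use order (left to right): key, req, acc
typing: well-typed — term : P
ordered ✗ (no contiguous prefix/suffix split fits key, req, acc)
linear ✓ (exactly-once usage across key, acc, req)
affine ✓ (none of key, acc, req used more than once)
relevant ✓ (key, acc, req: all used, weakening unneeded)
unrestricted ✓ (type-checks (P) and nothing is barred)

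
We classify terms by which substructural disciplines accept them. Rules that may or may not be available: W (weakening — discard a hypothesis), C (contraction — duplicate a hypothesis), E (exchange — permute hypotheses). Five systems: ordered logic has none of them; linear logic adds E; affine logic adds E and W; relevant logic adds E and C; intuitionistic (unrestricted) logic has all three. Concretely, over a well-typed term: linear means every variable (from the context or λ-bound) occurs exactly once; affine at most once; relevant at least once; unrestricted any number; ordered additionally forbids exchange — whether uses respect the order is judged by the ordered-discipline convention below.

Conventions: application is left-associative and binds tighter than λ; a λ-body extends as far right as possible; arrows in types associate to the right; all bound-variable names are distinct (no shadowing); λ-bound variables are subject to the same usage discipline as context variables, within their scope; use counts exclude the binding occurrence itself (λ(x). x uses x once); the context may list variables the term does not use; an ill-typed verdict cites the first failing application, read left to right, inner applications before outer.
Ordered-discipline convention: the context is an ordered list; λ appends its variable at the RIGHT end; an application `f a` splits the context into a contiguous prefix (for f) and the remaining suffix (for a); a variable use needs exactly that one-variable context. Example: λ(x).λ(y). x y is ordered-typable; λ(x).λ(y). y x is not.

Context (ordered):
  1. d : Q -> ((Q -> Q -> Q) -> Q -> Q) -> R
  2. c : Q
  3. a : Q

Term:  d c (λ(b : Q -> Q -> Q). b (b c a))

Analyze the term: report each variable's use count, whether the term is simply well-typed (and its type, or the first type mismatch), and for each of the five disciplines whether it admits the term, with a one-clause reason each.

use counts: d: 1×; c: 2×; a: 1×; b (λ-bound): 2×
order of uses: d, c, b, b, c, a
typing: ✓ — R
ordered: ✗ — repeated use of c ×2, b ×2
linear: ✗ — repeated use of c ×2, b ×2
affine: ✗ — repeated use of c ×2, b ×2
relevant: ✓ — d, c, a, b: all used, weakening unneeded
unrestricted: ✓ — type-checks (R) and nothing is barred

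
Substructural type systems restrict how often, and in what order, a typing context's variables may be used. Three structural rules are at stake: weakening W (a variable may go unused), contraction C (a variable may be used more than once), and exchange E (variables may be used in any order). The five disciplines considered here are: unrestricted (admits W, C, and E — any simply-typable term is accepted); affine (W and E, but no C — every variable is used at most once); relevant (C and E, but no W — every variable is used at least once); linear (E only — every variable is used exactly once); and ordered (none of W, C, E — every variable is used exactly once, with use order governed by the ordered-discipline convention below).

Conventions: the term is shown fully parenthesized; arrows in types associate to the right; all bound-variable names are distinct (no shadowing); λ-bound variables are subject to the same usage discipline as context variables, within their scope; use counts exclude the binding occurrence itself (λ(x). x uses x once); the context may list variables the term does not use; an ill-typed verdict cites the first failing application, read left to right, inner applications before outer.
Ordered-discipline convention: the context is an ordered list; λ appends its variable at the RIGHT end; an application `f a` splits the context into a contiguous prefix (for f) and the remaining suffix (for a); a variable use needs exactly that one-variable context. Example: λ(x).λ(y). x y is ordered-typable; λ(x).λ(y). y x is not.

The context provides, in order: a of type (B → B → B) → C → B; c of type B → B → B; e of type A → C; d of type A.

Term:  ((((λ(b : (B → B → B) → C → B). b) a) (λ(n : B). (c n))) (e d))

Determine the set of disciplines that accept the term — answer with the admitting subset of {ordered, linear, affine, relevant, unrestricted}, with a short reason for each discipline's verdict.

admitted by: ordered, linear, affine, relevant, unrestricted
counts: a=1, c=1, e=1, d=1, b (λ-bound)=1, n (λ-bound)=1
order of uses: b, a, c, n, e, d
typing: ✓ — B
ordered: ✓ — single-use (a, c, e, d, b, n), ordered derivation ok
linear: ✓ — single use per variable (a, c, e, d, b, n)
affine: ✓ — at most one use each (a, c, e, d, b, n)
relevant: ✓ — a, c, e, d, b, n: all used, weakening unneeded
unrestricted: ✓ — well-typed at B; no restrictions here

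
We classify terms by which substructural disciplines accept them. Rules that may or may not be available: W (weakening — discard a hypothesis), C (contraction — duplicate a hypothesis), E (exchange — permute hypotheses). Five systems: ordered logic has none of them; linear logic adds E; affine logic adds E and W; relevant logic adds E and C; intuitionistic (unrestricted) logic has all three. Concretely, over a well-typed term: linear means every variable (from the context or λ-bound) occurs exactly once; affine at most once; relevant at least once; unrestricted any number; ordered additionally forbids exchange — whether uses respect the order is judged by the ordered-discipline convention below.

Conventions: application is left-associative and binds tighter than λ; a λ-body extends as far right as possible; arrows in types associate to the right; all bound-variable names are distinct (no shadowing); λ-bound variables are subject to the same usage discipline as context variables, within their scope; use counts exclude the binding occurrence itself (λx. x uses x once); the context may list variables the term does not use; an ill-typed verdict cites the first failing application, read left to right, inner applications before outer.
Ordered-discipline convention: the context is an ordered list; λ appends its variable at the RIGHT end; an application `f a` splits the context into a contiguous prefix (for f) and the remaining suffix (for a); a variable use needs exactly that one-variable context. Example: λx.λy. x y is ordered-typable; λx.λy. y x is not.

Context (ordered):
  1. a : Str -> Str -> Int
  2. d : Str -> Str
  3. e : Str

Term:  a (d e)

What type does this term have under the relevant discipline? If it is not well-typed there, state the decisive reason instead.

term : Str -> Int
use counts: a: 1, d: 1, e: 1
order of uses: a, d, e
typing: the term checks, with type Str -> Int
all disciplines: ordered ✓ | linear ✓ | affine ✓ | relevant ✓ | unrestricted ✓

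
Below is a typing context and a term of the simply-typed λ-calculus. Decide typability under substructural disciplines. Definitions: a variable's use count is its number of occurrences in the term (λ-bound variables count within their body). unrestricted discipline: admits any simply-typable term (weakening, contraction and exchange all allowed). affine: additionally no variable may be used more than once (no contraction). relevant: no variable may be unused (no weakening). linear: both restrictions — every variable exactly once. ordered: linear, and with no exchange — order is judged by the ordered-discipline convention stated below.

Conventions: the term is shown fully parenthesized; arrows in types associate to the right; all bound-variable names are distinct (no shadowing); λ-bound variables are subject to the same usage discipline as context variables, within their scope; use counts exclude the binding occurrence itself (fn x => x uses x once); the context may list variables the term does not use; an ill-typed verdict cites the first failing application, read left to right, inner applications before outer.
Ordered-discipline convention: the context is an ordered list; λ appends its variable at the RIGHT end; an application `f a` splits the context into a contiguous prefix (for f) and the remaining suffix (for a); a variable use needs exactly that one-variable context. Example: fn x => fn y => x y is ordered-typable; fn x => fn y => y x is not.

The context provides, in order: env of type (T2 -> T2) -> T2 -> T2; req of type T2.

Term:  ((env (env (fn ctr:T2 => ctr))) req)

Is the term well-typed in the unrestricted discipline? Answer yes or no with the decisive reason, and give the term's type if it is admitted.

yes — typability at T2 is all that's needed; term : T2
usage: env=2, req=1, ctr [bound]=1
left-to-right use order: env, env, ctr, req
typing: the term checks, with type T2
all disciplines: ordered ✗, linear ✗, affine ✗, relevant ✓, unrestricted ✓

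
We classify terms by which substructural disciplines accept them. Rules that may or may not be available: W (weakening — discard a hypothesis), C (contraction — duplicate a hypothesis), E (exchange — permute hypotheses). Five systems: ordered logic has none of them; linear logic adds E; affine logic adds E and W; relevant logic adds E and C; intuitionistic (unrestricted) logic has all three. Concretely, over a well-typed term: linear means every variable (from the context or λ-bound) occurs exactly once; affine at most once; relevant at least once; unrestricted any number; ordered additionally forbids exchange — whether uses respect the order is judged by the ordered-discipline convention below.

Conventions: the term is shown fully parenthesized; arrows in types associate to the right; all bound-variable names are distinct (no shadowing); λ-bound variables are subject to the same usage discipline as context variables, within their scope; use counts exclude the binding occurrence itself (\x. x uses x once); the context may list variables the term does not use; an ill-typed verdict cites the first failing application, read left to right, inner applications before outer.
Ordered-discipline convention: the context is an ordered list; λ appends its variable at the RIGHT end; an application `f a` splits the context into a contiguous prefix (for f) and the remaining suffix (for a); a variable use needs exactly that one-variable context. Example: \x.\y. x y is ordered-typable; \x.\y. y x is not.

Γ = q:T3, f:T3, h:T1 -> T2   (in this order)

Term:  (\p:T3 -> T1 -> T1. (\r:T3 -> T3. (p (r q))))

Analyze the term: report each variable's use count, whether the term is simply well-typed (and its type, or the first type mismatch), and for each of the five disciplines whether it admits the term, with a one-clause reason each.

variable uses: q ×1; f ×0; h ×0; p (bound) ×1; r (bound) ×1
left-to-right use order: p, r, q
typing: well-typed — term : (T3 -> T1 -> T1) -> (T3 -> T3) -> T1 -> T1
ordered ✗ (needs weakening: f, h unused)
linear ✗ (needs weakening: f, h unused)
affine ✓ (at most one use each (q, f, h, p, r))
relevant ✗ (needs weakening: f, h unused)
unrestricted ✓ (type-checks ((T3 -> T1 -> T1) -> (T3 -> T3) -> T1 -> T1) and nothing is barred)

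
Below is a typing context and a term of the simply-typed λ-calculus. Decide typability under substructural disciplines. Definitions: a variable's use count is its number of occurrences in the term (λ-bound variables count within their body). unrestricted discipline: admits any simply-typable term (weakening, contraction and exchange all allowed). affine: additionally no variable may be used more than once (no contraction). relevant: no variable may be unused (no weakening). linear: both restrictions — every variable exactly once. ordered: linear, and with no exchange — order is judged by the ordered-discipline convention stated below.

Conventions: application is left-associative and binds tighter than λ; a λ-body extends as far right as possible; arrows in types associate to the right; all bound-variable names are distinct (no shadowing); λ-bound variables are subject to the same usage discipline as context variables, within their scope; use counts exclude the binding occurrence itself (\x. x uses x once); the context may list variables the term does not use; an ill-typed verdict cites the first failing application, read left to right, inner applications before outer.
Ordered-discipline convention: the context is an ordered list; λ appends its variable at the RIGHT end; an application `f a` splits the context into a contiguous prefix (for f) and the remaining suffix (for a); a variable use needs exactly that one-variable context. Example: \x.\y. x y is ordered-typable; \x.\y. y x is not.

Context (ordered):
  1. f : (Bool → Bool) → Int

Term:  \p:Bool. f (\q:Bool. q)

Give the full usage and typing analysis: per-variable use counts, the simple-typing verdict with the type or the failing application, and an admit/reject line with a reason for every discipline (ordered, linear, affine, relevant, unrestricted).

usage: f ×1, p (λ-bound) ×0, q (λ-bound) ×1
left-to-right use order: f, q
typing: well-typed — term : Bool → Int
ordered ✗ (unused: p — weakening required)
linear ✗ (unused: p — weakening required)
affine ✓ (none of f, p, q used more than once)
relevant ✗ (unused: p — weakening required)
unrestricted ✓ (typability at Bool → Int is all that's needed)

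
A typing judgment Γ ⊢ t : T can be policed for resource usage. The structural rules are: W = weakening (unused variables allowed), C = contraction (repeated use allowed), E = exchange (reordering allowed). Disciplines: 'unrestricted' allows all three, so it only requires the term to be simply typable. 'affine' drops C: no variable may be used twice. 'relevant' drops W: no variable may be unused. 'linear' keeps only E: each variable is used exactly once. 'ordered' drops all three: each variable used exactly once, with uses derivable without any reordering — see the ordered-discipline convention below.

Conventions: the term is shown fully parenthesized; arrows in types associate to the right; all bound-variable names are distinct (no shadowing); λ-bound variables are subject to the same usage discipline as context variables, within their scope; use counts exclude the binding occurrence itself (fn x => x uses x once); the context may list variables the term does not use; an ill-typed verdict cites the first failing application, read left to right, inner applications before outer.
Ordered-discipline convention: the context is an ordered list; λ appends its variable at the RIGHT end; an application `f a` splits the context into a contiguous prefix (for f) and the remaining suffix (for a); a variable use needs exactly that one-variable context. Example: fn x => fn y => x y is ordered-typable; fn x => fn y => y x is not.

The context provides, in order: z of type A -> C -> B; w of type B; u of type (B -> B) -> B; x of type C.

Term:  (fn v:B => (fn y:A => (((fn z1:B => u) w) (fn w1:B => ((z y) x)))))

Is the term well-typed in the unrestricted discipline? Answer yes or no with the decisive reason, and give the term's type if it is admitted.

yes — simply typable at B -> A -> B; W, C, E all held; term : B -> A -> B
variable uses: z ×1; w ×1; u ×1; x ×1; v (λ-bound) ×0; y (λ-bound) ×1; z1 (λ-bound) ×0; w1 (λ-bound) ×0
left-to-right use order: u, w, z, y, x
typing: ✓ — B -> A -> B
all disciplines: ordered ✗, linear ✗, affine ✓, relevant ✗, unrestricted ✓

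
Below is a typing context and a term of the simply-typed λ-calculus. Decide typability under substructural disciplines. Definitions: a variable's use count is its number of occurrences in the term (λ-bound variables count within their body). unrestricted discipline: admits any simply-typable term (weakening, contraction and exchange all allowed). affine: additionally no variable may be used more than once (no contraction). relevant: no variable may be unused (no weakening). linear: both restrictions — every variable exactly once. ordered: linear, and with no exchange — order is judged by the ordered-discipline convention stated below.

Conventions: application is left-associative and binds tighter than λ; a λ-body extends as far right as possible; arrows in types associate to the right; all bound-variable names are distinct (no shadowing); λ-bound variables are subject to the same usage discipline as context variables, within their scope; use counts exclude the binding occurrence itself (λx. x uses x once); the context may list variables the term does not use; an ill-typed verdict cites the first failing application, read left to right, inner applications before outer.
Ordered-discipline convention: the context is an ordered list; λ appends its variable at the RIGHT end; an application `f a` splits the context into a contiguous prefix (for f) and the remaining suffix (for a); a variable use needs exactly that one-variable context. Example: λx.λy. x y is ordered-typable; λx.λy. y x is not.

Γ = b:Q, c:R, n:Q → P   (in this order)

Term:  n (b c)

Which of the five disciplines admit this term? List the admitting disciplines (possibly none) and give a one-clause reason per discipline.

admitted by: none
use counts: b: 1; c: 1; n: 1
left-to-right use order: n, b, c
typing: ill-typed: can't apply a value of type Q
ordered: ✗, a type mismatch blocks all five
linear: ✗, the type mismatch rejects it
affine: ✗, not simply typable
relevant: ✗, fails simple typing
unrestricted: ✗, a type mismatch blocks all five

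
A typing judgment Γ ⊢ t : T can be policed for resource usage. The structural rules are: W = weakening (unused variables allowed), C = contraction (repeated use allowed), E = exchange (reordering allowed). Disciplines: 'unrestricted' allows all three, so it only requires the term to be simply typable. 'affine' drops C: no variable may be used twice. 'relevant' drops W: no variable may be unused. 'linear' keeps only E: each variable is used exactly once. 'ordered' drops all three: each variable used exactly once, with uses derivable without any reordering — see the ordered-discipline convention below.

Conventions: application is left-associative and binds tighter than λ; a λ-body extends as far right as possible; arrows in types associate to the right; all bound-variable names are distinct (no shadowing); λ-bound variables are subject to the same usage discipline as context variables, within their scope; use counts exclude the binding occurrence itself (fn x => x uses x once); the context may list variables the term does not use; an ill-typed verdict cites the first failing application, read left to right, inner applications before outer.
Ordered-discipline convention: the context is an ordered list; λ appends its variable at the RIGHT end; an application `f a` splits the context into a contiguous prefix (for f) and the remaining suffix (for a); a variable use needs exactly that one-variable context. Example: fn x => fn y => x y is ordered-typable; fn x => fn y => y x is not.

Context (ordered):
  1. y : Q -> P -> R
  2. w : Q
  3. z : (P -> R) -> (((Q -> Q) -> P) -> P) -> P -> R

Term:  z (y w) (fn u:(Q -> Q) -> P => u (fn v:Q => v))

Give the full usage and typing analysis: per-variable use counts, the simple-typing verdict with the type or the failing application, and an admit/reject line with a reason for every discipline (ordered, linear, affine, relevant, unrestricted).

counts: y ×1; w ×1; z ×1; u [bound] ×1; v [bound] ×1
order of uses: z, y, w, u, v
typing: ✓ — P -> R
ordered ✗ (needs exchange: uses follow z, y, w, u, v)
linear ✓ (each of y, w, z, u, v used exactly once)
affine ✓ (y, w, z, u, v: no repeats, contraction unneeded)
relevant ✓ (every one of y, w, z, u, v appears)
unrestricted ✓ (type-checks (P -> R) and nothing is barred)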